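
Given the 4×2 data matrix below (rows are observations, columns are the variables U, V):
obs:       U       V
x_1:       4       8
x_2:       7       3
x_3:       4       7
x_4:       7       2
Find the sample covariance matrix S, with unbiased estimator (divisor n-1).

Step 1 — column means:
  mean(U) = (4 + 7 + 4 + 7) / 4 = 22/4 = 5.5
  mean(V) = (8 + 3 + 7 + 2) / 4 = 20/4 = 5

Step 2 — sample covariance S[i,j] = (1/(n-1)) · Σ_k (x_{k,i} - mean_i) · (x_{k,j} - mean_j), with n-1 = 3.
  S[U,U] = ((-1.5)·(-1.5) + (1.5)·(1.5) + (-1.5)·(-1.5) + (1.5)·(1.5)) / 3 = 9/3 = 3
  S[U,V] = ((-1.5)·(3) + (1.5)·(-2) + (-1.5)·(2) + (1.5)·(-3)) / 3 = -15/3 = -5
  S[V,V] = ((3)·(3) + (-2)·(-2) + (2)·(2) + (-3)·(-3)) / 3 = 26/3 = 8.6667

S is symmetric (S[j,i] = S[i,j]). Assembling:

S = [[3, -5],
 [-5, 8.6667]]


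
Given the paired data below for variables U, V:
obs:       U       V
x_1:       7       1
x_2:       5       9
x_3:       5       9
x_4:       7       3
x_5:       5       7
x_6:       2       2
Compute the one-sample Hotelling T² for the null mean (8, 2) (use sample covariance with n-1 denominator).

Step 1 — sample mean vector:
  mean(U) = (7 + 5 + 5 + 7 + 5 + 2) / 6 = 31/6 = 5.1667
  mean(V) = (1 + 9 + 9 + 3 + 7 + 2) / 6 = 31/6 = 5.1667
  x̄ = (5.1667, 5.1667),  deviation x̄ - mu_0 = (5.1667, 5.1667) - (8, 2) = (-2.8333, 3.1667).

Step 2 — sample covariance matrix, S[i,j] = (1/(n-1)) · Σ_k (x_{k,i} - mean_i) · (x_{k,j} - mean_j), divisor n-1 = 5:
  S[U,U] = ((1.8333)·(1.8333) + (-0.1667)·(-0.1667) + (-0.1667)·(-0.1667) + (1.8333)·(1.8333) + (-0.1667)·(-0.1667) + (-3.1667)·(-3.1667)) / 5 = 16.8333/5 = 3.3667
  S[U,V] = ((1.8333)·(-4.1667) + (-0.1667)·(3.8333) + (-0.1667)·(3.8333) + (1.8333)·(-2.1667) + (-0.1667)·(1.8333) + (-3.1667)·(-3.1667)) / 5 = -3.1667/5 = -0.6333
  S[V,V] = ((-4.1667)·(-4.1667) + (3.8333)·(3.8333) + (3.8333)·(3.8333) + (-2.1667)·(-2.1667) + (1.8333)·(1.8333) + (-3.1667)·(-3.1667)) / 5 = 64.8333/5 = 12.9667
  S = [[3.3667, -0.6333],
 [-0.6333, 12.9667]].

Step 3 — invert S. det(S) = 3.3667·12.9667 - (-0.6333)² = 43.2533.
  S^{-1} = (1/det) · [[d, -b], [-b, a]] = [[0.2998, 0.0146],
 [0.0146, 0.0778]].

Step 4 — quadratic form (x̄ - mu_0)^T · S^{-1} · (x̄ - mu_0):
  S^{-1} · (x̄ - mu_0) = (-0.803, 0.205),
  (x̄ - mu_0)^T · [...] = (-2.8333)·(-0.803) + (3.1667)·(0.205) = 2.9244.

Step 5 — scale by n: T² = 6 · 2.9244 = 17.5462.

T² ≈ 17.5462


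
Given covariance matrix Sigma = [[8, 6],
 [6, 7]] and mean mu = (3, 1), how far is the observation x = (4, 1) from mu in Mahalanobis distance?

Step 1 — centre the observation: (x - mu) = (1, 0).

Step 2 — invert Sigma. det(Sigma) = 8·7 - (6)² = 20.
  Sigma^{-1} = (1/det) · [[d, -b], [-b, a]] = [[0.35, -0.3],
 [-0.3, 0.4]].

Step 3 — form the quadratic (x - mu)^T · Sigma^{-1} · (x - mu):
  Sigma^{-1} · (x - mu) = (0.35, -0.3).
  (x - mu)^T · [Sigma^{-1} · (x - mu)] = (1)·(0.35) + (0)·(-0.3) = 0.35.

Step 4 — take square root: d = √(0.35) ≈ 0.5916.

d(x, mu) = √(0.35) ≈ 0.5916


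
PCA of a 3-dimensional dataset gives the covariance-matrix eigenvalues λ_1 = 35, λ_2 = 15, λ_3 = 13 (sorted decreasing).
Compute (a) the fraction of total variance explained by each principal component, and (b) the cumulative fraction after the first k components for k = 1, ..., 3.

Step 1 — total variance = trace(Sigma) = Σ λ_i = 35 + 15 + 13 = 63.

Step 2 — fraction explained by component i = λ_i / Σ λ:
  PC1: 35/63 = 0.5556
  PC2: 15/63 = 0.2381
  PC3: 13/63 = 0.2063

Step 3 — cumulative fraction after k components = (λ_1 + ... + λ_k) / Σ λ:
  k = 1: 35/63 = 0.5556
  k = 2: (35 + 15)/63 = 50/63 = 0.7937
  k = 3: (35 + 15 + 13)/63 = 63/63 = 1

Summary (fraction, with percent):

explained: PC1 0.5556 (55.56%), PC2 0.2381 (23.81%), PC3 0.2063 (20.63%);  cumulative: 0.5556, 0.7937, 1


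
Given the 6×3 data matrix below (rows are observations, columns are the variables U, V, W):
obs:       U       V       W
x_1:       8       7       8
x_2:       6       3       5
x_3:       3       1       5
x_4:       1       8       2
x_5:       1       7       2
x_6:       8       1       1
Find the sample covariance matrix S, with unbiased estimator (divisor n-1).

Step 1 — column means:
  mean(U) = (8 + 6 + 3 + 1 + 1 + 8) / 6 = 27/6 = 4.5
  mean(V) = (7 + 3 + 1 + 8 + 7 + 1) / 6 = 27/6 = 4.5
  mean(W) = (8 + 5 + 5 + 2 + 2 + 1) / 6 = 23/6 = 3.8333

Step 2 — sample covariance S[i,j] = (1/(n-1)) · Σ_k (x_{k,i} - mean_i) · (x_{k,j} - mean_j), with n-1 = 5.
  S[U,U] = ((3.5)·(3.5) + (1.5)·(1.5) + (-1.5)·(-1.5) + (-3.5)·(-3.5) + (-3.5)·(-3.5) + (3.5)·(3.5)) / 5 = 53.5/5 = 10.7
  S[U,V] = ((3.5)·(2.5) + (1.5)·(-1.5) + (-1.5)·(-3.5) + (-3.5)·(3.5) + (-3.5)·(2.5) + (3.5)·(-3.5)) / 5 = -21.5/5 = -4.3
  S[U,W] = ((3.5)·(4.1667) + (1.5)·(1.1667) + (-1.5)·(1.1667) + (-3.5)·(-1.8333) + (-3.5)·(-1.8333) + (3.5)·(-2.8333)) / 5 = 17.5/5 = 3.5
  S[V,V] = ((2.5)·(2.5) + (-1.5)·(-1.5) + (-3.5)·(-3.5) + (3.5)·(3.5) + (2.5)·(2.5) + (-3.5)·(-3.5)) / 5 = 51.5/5 = 10.3
  S[V,W] = ((2.5)·(4.1667) + (-1.5)·(1.1667) + (-3.5)·(1.1667) + (3.5)·(-1.8333) + (2.5)·(-1.8333) + (-3.5)·(-2.8333)) / 5 = 3.5/5 = 0.7
  S[W,W] = ((4.1667)·(4.1667) + (1.1667)·(1.1667) + (1.1667)·(1.1667) + (-1.8333)·(-1.8333) + (-1.8333)·(-1.8333) + (-2.8333)·(-2.8333)) / 5 = 34.8333/5 = 6.9667

S is symmetric (S[j,i] = S[i,j]). Assembling:

S = [[10.7, -4.3, 3.5],
 [-4.3, 10.3, 0.7],
 [3.5, 0.7, 6.9667]]


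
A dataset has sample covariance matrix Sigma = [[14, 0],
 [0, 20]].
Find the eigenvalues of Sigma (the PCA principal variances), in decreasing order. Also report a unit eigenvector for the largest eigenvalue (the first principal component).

Step 1 — characteristic polynomial of 2×2 Sigma:
  det(Sigma - λI) = λ² - trace · λ + det = 0.
  trace = 14 + 20 = 34, det = 14·20 - (0)² = 280.
Step 2 — discriminant:
  Δ = trace² - 4·det = 1156 - 1120 = 36.
Step 3 — eigenvalues:
  λ = (trace ± √Δ)/2 = (34 ± 6)/2,
  λ_1 = 20,  λ_2 = 14.

Step 4 — unit eigenvector for λ_1: Sigma is diagonal, so its eigenvectors are the coordinate axes. λ_1 = 20 is the diagonal entry on the second coordinate axis, hence
  v_1 = (0, 1) (||v_1|| = 1).

λ_1 = 20,  λ_2 = 14;  v_1 ≈ (0, 1)


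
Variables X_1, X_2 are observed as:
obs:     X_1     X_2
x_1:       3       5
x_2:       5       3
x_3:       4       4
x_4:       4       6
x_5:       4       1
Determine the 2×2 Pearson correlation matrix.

Step 1 — column means:
  mean(X_1) = (3 + 5 + 4 + 4 + 4) / 5 = 20/5 = 4
  mean(X_2) = (5 + 3 + 4 + 6 + 1) / 5 = 19/5 = 3.8

Step 2 — sample variances and covariances s[i,j] = (1/(n-1)) · Σ_k (x_{k,i} - mean_i) · (x_{k,j} - mean_j), with n-1 = 4:
  s[X_1,X_1] = ((-1)·(-1) + (1)·(1) + (0)·(0) + (0)·(0) + (0)·(0)) / 4 = 2/4 = 0.5
  s[X_1,X_2] = ((-1)·(1.2) + (1)·(-0.8) + (0)·(0.2) + (0)·(2.2) + (0)·(-2.8)) / 4 = -2/4 = -0.5
  s[X_2,X_2] = ((1.2)·(1.2) + (-0.8)·(-0.8) + (0.2)·(0.2) + (2.2)·(2.2) + (-2.8)·(-2.8)) / 4 = 14.8/4 = 3.7
  Sample standard deviations s_i = √(s[i,i]):
  s(X_1) = √(0.5) = 0.7071
  s(X_2) = √(3.7) = 1.9235

Step 3 — r_{ij} = s_{ij} / (s_i · s_j):
  r[X_1,X_1] = 1 (diagonal).
  r[X_1,X_2] = -0.5 / (0.7071 · 1.9235) = -0.5 / 1.3601 = -0.3676
  r[X_2,X_2] = 1 (diagonal).

R is symmetric with unit diagonal. Assembling:

R = [[1, -0.3676],
 [-0.3676, 1]]


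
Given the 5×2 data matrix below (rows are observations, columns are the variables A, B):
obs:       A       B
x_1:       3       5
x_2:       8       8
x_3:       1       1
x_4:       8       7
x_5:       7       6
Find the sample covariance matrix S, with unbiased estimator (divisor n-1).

Step 1 — column means:
  mean(A) = (3 + 8 + 1 + 8 + 7) / 5 = 27/5 = 5.4
  mean(B) = (5 + 8 + 1 + 7 + 6) / 5 = 27/5 = 5.4

Step 2 — sample covariance S[i,j] = (1/(n-1)) · Σ_k (x_{k,i} - mean_i) · (x_{k,j} - mean_j), with n-1 = 4.
  S[A,A] = ((-2.4)·(-2.4) + (2.6)·(2.6) + (-4.4)·(-4.4) + (2.6)·(2.6) + (1.6)·(1.6)) / 4 = 41.2/4 = 10.3
  S[A,B] = ((-2.4)·(-0.4) + (2.6)·(2.6) + (-4.4)·(-4.4) + (2.6)·(1.6) + (1.6)·(0.6)) / 4 = 32.2/4 = 8.05
  S[B,B] = ((-0.4)·(-0.4) + (2.6)·(2.6) + (-4.4)·(-4.4) + (1.6)·(1.6) + (0.6)·(0.6)) / 4 = 29.2/4 = 7.3

S is symmetric (S[j,i] = S[i,j]). Assembling:

S = [[10.3, 8.05],
 [8.05, 7.3]]


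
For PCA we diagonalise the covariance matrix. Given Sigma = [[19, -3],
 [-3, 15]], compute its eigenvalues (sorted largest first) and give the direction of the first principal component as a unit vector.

Step 1 — characteristic polynomial of 2×2 Sigma:
  det(Sigma - λI) = λ² - trace · λ + det = 0.
  trace = 19 + 15 = 34, det = 19·15 - (-3)² = 276.
Step 2 — discriminant:
  Δ = trace² - 4·det = 1156 - 1104 = 52.
Step 3 — eigenvalues:
  λ = (trace ± √Δ)/2 = (34 ± 7.2111)/2,
  λ_1 = 20.6056,  λ_2 = 13.3944.

Step 4 — unit eigenvector for λ_1: solve (Sigma - λ_1 I)v = 0. First row:
  (19 - 20.6056)·v_x + (-3)·v_y = 0, i.e. (-1.6056)·v_x + (-3)·v_y = 0,
  so v ∝ (b, λ_1 - a) = (-3, 1.6056); multiply by -1 so the first entry is positive: u = (3, -1.6056).
  ||u|| = √((3)² + (-1.6056)²) = √(11.5778) ≈ 3.4026,
  v_1 = u/||u|| ≈ (0.8817, -0.4719) (||v_1|| = 1).

λ_1 = 20.6056,  λ_2 = 13.3944;  v_1 ≈ (0.8817, -0.4719)


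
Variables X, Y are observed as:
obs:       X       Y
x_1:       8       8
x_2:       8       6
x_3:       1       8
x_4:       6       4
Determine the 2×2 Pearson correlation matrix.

Step 1 — column means:
  mean(X) = (8 + 8 + 1 + 6) / 4 = 23/4 = 5.75
  mean(Y) = (8 + 6 + 8 + 4) / 4 = 26/4 = 6.5

Step 2 — sample variances and covariances s[i,j] = (1/(n-1)) · Σ_k (x_{k,i} - mean_i) · (x_{k,j} - mean_j), with n-1 = 3:
  s[X,X] = ((2.25)·(2.25) + (2.25)·(2.25) + (-4.75)·(-4.75) + (0.25)·(0.25)) / 3 = 32.75/3 = 10.9167
  s[X,Y] = ((2.25)·(1.5) + (2.25)·(-0.5) + (-4.75)·(1.5) + (0.25)·(-2.5)) / 3 = -5.5/3 = -1.8333
  s[Y,Y] = ((1.5)·(1.5) + (-0.5)·(-0.5) + (1.5)·(1.5) + (-2.5)·(-2.5)) / 3 = 11/3 = 3.6667
  Sample standard deviations s_i = √(s[i,i]):
  s(X) = √(10.9167) = 3.304
  s(Y) = √(3.6667) = 1.9149

Step 3 — r_{ij} = s_{ij} / (s_i · s_j):
  r[X,X] = 1 (diagonal).
  r[X,Y] = -1.8333 / (3.304 · 1.9149) = -1.8333 / 6.3268 = -0.2898
  r[Y,Y] = 1 (diagonal).

R is symmetric with unit diagonal. Assembling:

R = [[1, -0.2898],
 [-0.2898, 1]]


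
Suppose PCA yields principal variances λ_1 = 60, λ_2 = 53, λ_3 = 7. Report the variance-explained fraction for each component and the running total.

Step 1 — total variance = trace(Sigma) = Σ λ_i = 60 + 53 + 7 = 120.

Step 2 — fraction explained by component i = λ_i / Σ λ:
  PC1: 60/120 = 0.5
  PC2: 53/120 = 0.4417
  PC3: 7/120 = 0.0583

Step 3 — cumulative fraction after k components = (λ_1 + ... + λ_k) / Σ λ:
  k = 1: 60/120 = 0.5
  k = 2: (60 + 53)/120 = 113/120 = 0.9417
  k = 3: (60 + 53 + 7)/120 = 120/120 = 1

Summary (fraction, with percent):

explained: PC1 0.5 (50%), PC2 0.4417 (44.17%), PC3 0.0583 (5.83%);  cumulative: 0.5, 0.9417, 1


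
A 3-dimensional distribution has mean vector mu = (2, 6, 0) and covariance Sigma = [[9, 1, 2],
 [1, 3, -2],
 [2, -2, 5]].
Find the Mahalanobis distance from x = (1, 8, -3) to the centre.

Step 1 — centre the observation: (x - mu) = (-1, 2, -3).

Step 2 — invert Sigma (cofactor / det for 3×3, or solve directly):
  Sigma^{-1} = [[0.1486, -0.1216, -0.1081],
 [-0.1216, 0.5541, 0.2703],
 [-0.1081, 0.2703, 0.3514]].

Step 3 — form the quadratic (x - mu)^T · Sigma^{-1} · (x - mu):
  Sigma^{-1} · (x - mu) = (-0.0676, 0.4189, -0.4054).
  (x - mu)^T · [Sigma^{-1} · (x - mu)] = (-1)·(-0.0676) + (2)·(0.4189) + (-3)·(-0.4054) = 2.1216.

Step 4 — take square root: d = √(2.1216) ≈ 1.4566.

d(x, mu) = √(2.1216) ≈ 1.4566


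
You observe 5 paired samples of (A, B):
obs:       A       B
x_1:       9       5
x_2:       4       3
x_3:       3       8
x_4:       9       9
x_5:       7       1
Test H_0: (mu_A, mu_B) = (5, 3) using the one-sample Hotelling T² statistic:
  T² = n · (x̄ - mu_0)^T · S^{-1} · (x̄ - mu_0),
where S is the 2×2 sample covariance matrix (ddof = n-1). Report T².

Step 1 — sample mean vector:
  mean(A) = (9 + 4 + 3 + 9 + 7) / 5 = 32/5 = 6.4
  mean(B) = (5 + 3 + 8 + 9 + 1) / 5 = 26/5 = 5.2
  x̄ = (6.4, 5.2),  deviation x̄ - mu_0 = (6.4, 5.2) - (5, 3) = (1.4, 2.2).

Step 2 — sample covariance matrix, S[i,j] = (1/(n-1)) · Σ_k (x_{k,i} - mean_i) · (x_{k,j} - mean_j), divisor n-1 = 4:
  S[A,A] = ((2.6)·(2.6) + (-2.4)·(-2.4) + (-3.4)·(-3.4) + (2.6)·(2.6) + (0.6)·(0.6)) / 4 = 31.2/4 = 7.8
  S[A,B] = ((2.6)·(-0.2) + (-2.4)·(-2.2) + (-3.4)·(2.8) + (2.6)·(3.8) + (0.6)·(-4.2)) / 4 = 2.6/4 = 0.65
  S[B,B] = ((-0.2)·(-0.2) + (-2.2)·(-2.2) + (2.8)·(2.8) + (3.8)·(3.8) + (-4.2)·(-4.2)) / 4 = 44.8/4 = 11.2
  S = [[7.8, 0.65],
 [0.65, 11.2]].

Step 3 — invert S. det(S) = 7.8·11.2 - (0.65)² = 86.9375.
  S^{-1} = (1/det) · [[d, -b], [-b, a]] = [[0.1288, -0.0075],
 [-0.0075, 0.0897]].

Step 4 — quadratic form (x̄ - mu_0)^T · S^{-1} · (x̄ - mu_0):
  S^{-1} · (x̄ - mu_0) = (0.1639, 0.1869),
  (x̄ - mu_0)^T · [...] = (1.4)·(0.1639) + (2.2)·(0.1869) = 0.6407.

Step 5 — scale by n: T² = 5 · 0.6407 = 3.2035.

T² ≈ 3.2035


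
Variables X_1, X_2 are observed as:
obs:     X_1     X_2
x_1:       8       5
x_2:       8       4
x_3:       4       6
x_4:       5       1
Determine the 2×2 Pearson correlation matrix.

Step 1 — column means:
  mean(X_1) = (8 + 8 + 4 + 5) / 4 = 25/4 = 6.25
  mean(X_2) = (5 + 4 + 6 + 1) / 4 = 16/4 = 4

Step 2 — sample variances and covariances s[i,j] = (1/(n-1)) · Σ_k (x_{k,i} - mean_i) · (x_{k,j} - mean_j), with n-1 = 3:
  s[X_1,X_1] = ((1.75)·(1.75) + (1.75)·(1.75) + (-2.25)·(-2.25) + (-1.25)·(-1.25)) / 3 = 12.75/3 = 4.25
  s[X_1,X_2] = ((1.75)·(1) + (1.75)·(0) + (-2.25)·(2) + (-1.25)·(-3)) / 3 = 1/3 = 0.3333
  s[X_2,X_2] = ((1)·(1) + (0)·(0) + (2)·(2) + (-3)·(-3)) / 3 = 14/3 = 4.6667
  Sample standard deviations s_i = √(s[i,i]):
  s(X_1) = √(4.25) = 2.0616
  s(X_2) = √(4.6667) = 2.1602

Step 3 — r_{ij} = s_{ij} / (s_i · s_j):
  r[X_1,X_1] = 1 (diagonal).
  r[X_1,X_2] = 0.3333 / (2.0616 · 2.1602) = 0.3333 / 4.4535 = 0.0748
  r[X_2,X_2] = 1 (diagonal).

R is symmetric with unit diagonal. Assembling:

R = [[1, 0.0748],
 [0.0748, 1]]


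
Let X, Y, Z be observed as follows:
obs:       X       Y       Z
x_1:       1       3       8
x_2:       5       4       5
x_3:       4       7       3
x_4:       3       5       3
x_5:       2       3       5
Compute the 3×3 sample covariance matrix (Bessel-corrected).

Step 1 — column means:
  mean(X) = (1 + 5 + 4 + 3 + 2) / 5 = 15/5 = 3
  mean(Y) = (3 + 4 + 7 + 5 + 3) / 5 = 22/5 = 4.4
  mean(Z) = (8 + 5 + 3 + 3 + 5) / 5 = 24/5 = 4.8

Step 2 — sample covariance S[i,j] = (1/(n-1)) · Σ_k (x_{k,i} - mean_i) · (x_{k,j} - mean_j), with n-1 = 4.
  S[X,X] = ((-2)·(-2) + (2)·(2) + (1)·(1) + (0)·(0) + (-1)·(-1)) / 4 = 10/4 = 2.5
  S[X,Y] = ((-2)·(-1.4) + (2)·(-0.4) + (1)·(2.6) + (0)·(0.6) + (-1)·(-1.4)) / 4 = 6/4 = 1.5
  S[X,Z] = ((-2)·(3.2) + (2)·(0.2) + (1)·(-1.8) + (0)·(-1.8) + (-1)·(0.2)) / 4 = -8/4 = -2
  S[Y,Y] = ((-1.4)·(-1.4) + (-0.4)·(-0.4) + (2.6)·(2.6) + (0.6)·(0.6) + (-1.4)·(-1.4)) / 4 = 11.2/4 = 2.8
  S[Y,Z] = ((-1.4)·(3.2) + (-0.4)·(0.2) + (2.6)·(-1.8) + (0.6)·(-1.8) + (-1.4)·(0.2)) / 4 = -10.6/4 = -2.65
  S[Z,Z] = ((3.2)·(3.2) + (0.2)·(0.2) + (-1.8)·(-1.8) + (-1.8)·(-1.8) + (0.2)·(0.2)) / 4 = 16.8/4 = 4.2

S is symmetric (S[j,i] = S[i,j]). Assembling:

S = [[2.5, 1.5, -2],
 [1.5, 2.8, -2.65],
 [-2, -2.65, 4.2]]


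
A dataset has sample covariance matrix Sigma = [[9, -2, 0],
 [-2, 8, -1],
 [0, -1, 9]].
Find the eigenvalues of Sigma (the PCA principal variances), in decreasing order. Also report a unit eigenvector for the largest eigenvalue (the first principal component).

Step 1 — characteristic polynomial p(λ) = det(λI - Sigma) = λ³ - tr·λ² + c_1·λ - det, where tr = trace, c_1 = sum of the principal 2×2 minors, det = det(Sigma):
  tr = 9 + 8 + 9 = 26,
  c_1 = (9·8 - (-2)²) + (9·9 - (0)²) + (8·9 - (-1)²) = 68 + 81 + 71 = 220,
  det = 9·(8·9 - (-1)²) - (-2)·((-2)·9 - (-1)·(0)) + (0)·((-2)·(-1) - 8·(0)) = 9·(71) - (-2)·(-18) + (0)·(2) = 603.
  So p(λ) = λ³ - 26λ² + 220λ - 603.
Step 2 — look for an integer root (rational root theorem: any rational root is an integer divisor of 603). Testing λ = 9:
  p(9) = 729 - 2106 + 1980 - 603 = 0  ✓
  Dividing out (λ - 9): p(λ) = (λ - 9)(λ² - 17λ + 67).
Step 3 — remaining eigenvalues from the quadratic λ² - 17λ + 67 = 0:
  Δ = 17² - 4·67 = 289 - 268 = 21,  λ = (17 ± √21)/2 = (17 ± 4.5826)/2 ≈ 10.7913 or 6.2087.
  Sorted: λ_1 = 10.7913,  λ_2 = 9,  λ_3 = 6.2087  (check: sum = 26 = tr ✓).

Step 4 — unit eigenvector for λ_1 ≈ 10.7913: v spans the null space of (Sigma - λ_1 I), whose rows are
  r_1 = (-1.7913, -2, 0),  r_2 = (-2, -2.7913, -1),  r_3 = (0, -1, -1.7913).
  v is orthogonal to every row, so take v ∝ r_1 × r_2 = ((-2)·(-1) - (0)·(-2.7913), (0)·(-2) - (-1.7913)·(-1), (-1.7913)·(-2.7913) - (-2)·(-2)) ≈ (2, -1.7913, 1).
  Let u = (2, -1.7913, 1).
  ||u|| = √((2)² + (-1.7913)² + (1)²) = √(8.2087) ≈ 2.8651,  v_1 = u/||u|| ≈ (0.6981, -0.6252, 0.349) (||v_1|| = 1).

λ_1 = 10.7913,  λ_2 = 9,  λ_3 = 6.2087;  v_1 ≈ (0.6981, -0.6252, 0.349)


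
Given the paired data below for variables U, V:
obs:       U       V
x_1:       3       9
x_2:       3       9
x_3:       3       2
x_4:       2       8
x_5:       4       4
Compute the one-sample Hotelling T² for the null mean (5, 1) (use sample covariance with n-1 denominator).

Step 1 — sample mean vector:
  mean(U) = (3 + 3 + 3 + 2 + 4) / 5 = 15/5 = 3
  mean(V) = (9 + 9 + 2 + 8 + 4) / 5 = 32/5 = 6.4
  x̄ = (3, 6.4),  deviation x̄ - mu_0 = (3, 6.4) - (5, 1) = (-2, 5.4).

Step 2 — sample covariance matrix, S[i,j] = (1/(n-1)) · Σ_k (x_{k,i} - mean_i) · (x_{k,j} - mean_j), divisor n-1 = 4:
  S[U,U] = ((0)·(0) + (0)·(0) + (0)·(0) + (-1)·(-1) + (1)·(1)) / 4 = 2/4 = 0.5
  S[U,V] = ((0)·(2.6) + (0)·(2.6) + (0)·(-4.4) + (-1)·(1.6) + (1)·(-2.4)) / 4 = -4/4 = -1
  S[V,V] = ((2.6)·(2.6) + (2.6)·(2.6) + (-4.4)·(-4.4) + (1.6)·(1.6) + (-2.4)·(-2.4)) / 4 = 41.2/4 = 10.3
  S = [[0.5, -1],
 [-1, 10.3]].

Step 3 — invert S. det(S) = 0.5·10.3 - (-1)² = 4.15.
  S^{-1} = (1/det) · [[d, -b], [-b, a]] = [[2.4819, 0.241],
 [0.241, 0.1205]].

Step 4 — quadratic form (x̄ - mu_0)^T · S^{-1} · (x̄ - mu_0):
  S^{-1} · (x̄ - mu_0) = (-3.6627, 0.1687),
  (x̄ - mu_0)^T · [...] = (-2)·(-3.6627) + (5.4)·(0.1687) = 8.2361.

Step 5 — scale by n: T² = 5 · 8.2361 = 41.1807.

T² ≈ 41.1807


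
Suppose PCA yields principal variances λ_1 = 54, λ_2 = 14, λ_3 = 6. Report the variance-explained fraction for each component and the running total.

Step 1 — total variance = trace(Sigma) = Σ λ_i = 54 + 14 + 6 = 74.

Step 2 — fraction explained by component i = λ_i / Σ λ:
  PC1: 54/74 = 0.7297
  PC2: 14/74 = 0.1892
  PC3: 6/74 = 0.0811

Step 3 — cumulative fraction after k components = (λ_1 + ... + λ_k) / Σ λ:
  k = 1: 54/74 = 0.7297
  k = 2: (54 + 14)/74 = 68/74 = 0.9189
  k = 3: (54 + 14 + 6)/74 = 74/74 = 1

Summary (fraction, with percent):

explained: PC1 0.7297 (72.97%), PC2 0.1892 (18.92%), PC3 0.0811 (8.11%);  cumulative: 0.7297, 0.9189, 1


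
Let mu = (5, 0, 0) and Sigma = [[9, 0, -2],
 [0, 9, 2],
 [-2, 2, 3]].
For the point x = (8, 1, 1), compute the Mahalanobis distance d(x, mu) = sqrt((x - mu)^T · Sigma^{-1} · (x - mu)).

Step 1 — centre the observation: (x - mu) = (3, 1, 1).

Step 2 — invert Sigma (cofactor / det for 3×3, or solve directly):
  Sigma^{-1} = [[0.1345, -0.0234, 0.1053],
 [-0.0234, 0.1345, -0.1053],
 [0.1053, -0.1053, 0.4737]].

Step 3 — form the quadratic (x - mu)^T · Sigma^{-1} · (x - mu):
  Sigma^{-1} · (x - mu) = (0.4854, -0.0409, 0.6842).
  (x - mu)^T · [Sigma^{-1} · (x - mu)] = (3)·(0.4854) + (1)·(-0.0409) + (1)·(0.6842) = 2.0994.

Step 4 — take square root: d = √(2.0994) ≈ 1.4489.

d(x, mu) = √(2.0994) ≈ 1.4489


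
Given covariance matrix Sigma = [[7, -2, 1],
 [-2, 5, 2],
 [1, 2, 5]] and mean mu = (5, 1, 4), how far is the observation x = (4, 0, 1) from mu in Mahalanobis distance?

Step 1 — centre the observation: (x - mu) = (-1, -1, -3).

Step 2 — invert Sigma (cofactor / det for 3×3, or solve directly):
  Sigma^{-1} = [[0.1842, 0.1053, -0.0789],
 [0.1053, 0.2982, -0.1404],
 [-0.0789, -0.1404, 0.2719]].

Step 3 — form the quadratic (x - mu)^T · Sigma^{-1} · (x - mu):
  Sigma^{-1} · (x - mu) = (-0.0526, 0.0175, -0.5965).
  (x - mu)^T · [Sigma^{-1} · (x - mu)] = (-1)·(-0.0526) + (-1)·(0.0175) + (-3)·(-0.5965) = 1.8246.

Step 4 — take square root: d = √(1.8246) ≈ 1.3508.

d(x, mu) = √(1.8246) ≈ 1.3508


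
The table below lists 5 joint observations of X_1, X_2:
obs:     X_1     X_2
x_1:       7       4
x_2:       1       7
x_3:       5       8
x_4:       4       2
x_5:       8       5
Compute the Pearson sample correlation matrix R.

Step 1 — column means:
  mean(X_1) = (7 + 1 + 5 + 4 + 8) / 5 = 25/5 = 5
  mean(X_2) = (4 + 7 + 8 + 2 + 5) / 5 = 26/5 = 5.2

Step 2 — sample variances and covariances s[i,j] = (1/(n-1)) · Σ_k (x_{k,i} - mean_i) · (x_{k,j} - mean_j), with n-1 = 4:
  s[X_1,X_1] = ((2)·(2) + (-4)·(-4) + (0)·(0) + (-1)·(-1) + (3)·(3)) / 4 = 30/4 = 7.5
  s[X_1,X_2] = ((2)·(-1.2) + (-4)·(1.8) + (0)·(2.8) + (-1)·(-3.2) + (3)·(-0.2)) / 4 = -7/4 = -1.75
  s[X_2,X_2] = ((-1.2)·(-1.2) + (1.8)·(1.8) + (2.8)·(2.8) + (-3.2)·(-3.2) + (-0.2)·(-0.2)) / 4 = 22.8/4 = 5.7
  Sample standard deviations s_i = √(s[i,i]):
  s(X_1) = √(7.5) = 2.7386
  s(X_2) = √(5.7) = 2.3875

Step 3 — r_{ij} = s_{ij} / (s_i · s_j):
  r[X_1,X_1] = 1 (diagonal).
  r[X_1,X_2] = -1.75 / (2.7386 · 2.3875) = -1.75 / 6.5383 = -0.2677
  r[X_2,X_2] = 1 (diagonal).

R is symmetric with unit diagonal. Assembling:

R = [[1, -0.2677],
 [-0.2677, 1]]


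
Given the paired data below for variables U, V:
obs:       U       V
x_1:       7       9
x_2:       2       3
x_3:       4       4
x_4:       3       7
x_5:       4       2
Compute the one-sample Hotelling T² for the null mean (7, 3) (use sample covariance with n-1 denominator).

Step 1 — sample mean vector:
  mean(U) = (7 + 2 + 4 + 3 + 4) / 5 = 20/5 = 4
  mean(V) = (9 + 3 + 4 + 7 + 2) / 5 = 25/5 = 5
  x̄ = (4, 5),  deviation x̄ - mu_0 = (4, 5) - (7, 3) = (-3, 2).

Step 2 — sample covariance matrix, S[i,j] = (1/(n-1)) · Σ_k (x_{k,i} - mean_i) · (x_{k,j} - mean_j), divisor n-1 = 4:
  S[U,U] = ((3)·(3) + (-2)·(-2) + (0)·(0) + (-1)·(-1) + (0)·(0)) / 4 = 14/4 = 3.5
  S[U,V] = ((3)·(4) + (-2)·(-2) + (0)·(-1) + (-1)·(2) + (0)·(-3)) / 4 = 14/4 = 3.5
  S[V,V] = ((4)·(4) + (-2)·(-2) + (-1)·(-1) + (2)·(2) + (-3)·(-3)) / 4 = 34/4 = 8.5
  S = [[3.5, 3.5],
 [3.5, 8.5]].

Step 3 — invert S. det(S) = 3.5·8.5 - (3.5)² = 17.5.
  S^{-1} = (1/det) · [[d, -b], [-b, a]] = [[0.4857, -0.2],
 [-0.2, 0.2]].

Step 4 — quadratic form (x̄ - mu_0)^T · S^{-1} · (x̄ - mu_0):
  S^{-1} · (x̄ - mu_0) = (-1.8571, 1),
  (x̄ - mu_0)^T · [...] = (-3)·(-1.8571) + (2)·(1) = 7.5714.

Step 5 — scale by n: T² = 5 · 7.5714 = 37.8571.

T² ≈ 37.8571


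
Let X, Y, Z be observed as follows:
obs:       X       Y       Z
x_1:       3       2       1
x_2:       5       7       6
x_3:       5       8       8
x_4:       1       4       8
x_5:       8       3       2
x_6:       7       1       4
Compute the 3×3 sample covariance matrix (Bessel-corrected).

Step 1 — column means:
  mean(X) = (3 + 5 + 5 + 1 + 8 + 7) / 6 = 29/6 = 4.8333
  mean(Y) = (2 + 7 + 8 + 4 + 3 + 1) / 6 = 25/6 = 4.1667
  mean(Z) = (1 + 6 + 8 + 8 + 2 + 4) / 6 = 29/6 = 4.8333

Step 2 — sample covariance S[i,j] = (1/(n-1)) · Σ_k (x_{k,i} - mean_i) · (x_{k,j} - mean_j), with n-1 = 5.
  S[X,X] = ((-1.8333)·(-1.8333) + (0.1667)·(0.1667) + (0.1667)·(0.1667) + (-3.8333)·(-3.8333) + (3.1667)·(3.1667) + (2.1667)·(2.1667)) / 5 = 32.8333/5 = 6.5667
  S[X,Y] = ((-1.8333)·(-2.1667) + (0.1667)·(2.8333) + (0.1667)·(3.8333) + (-3.8333)·(-0.1667) + (3.1667)·(-1.1667) + (2.1667)·(-3.1667)) / 5 = -4.8333/5 = -0.9667
  S[X,Z] = ((-1.8333)·(-3.8333) + (0.1667)·(1.1667) + (0.1667)·(3.1667) + (-3.8333)·(3.1667) + (3.1667)·(-2.8333) + (2.1667)·(-0.8333)) / 5 = -15.1667/5 = -3.0333
  S[Y,Y] = ((-2.1667)·(-2.1667) + (2.8333)·(2.8333) + (3.8333)·(3.8333) + (-0.1667)·(-0.1667) + (-1.1667)·(-1.1667) + (-3.1667)·(-3.1667)) / 5 = 38.8333/5 = 7.7667
  S[Y,Z] = ((-2.1667)·(-3.8333) + (2.8333)·(1.1667) + (3.8333)·(3.1667) + (-0.1667)·(3.1667) + (-1.1667)·(-2.8333) + (-3.1667)·(-0.8333)) / 5 = 29.1667/5 = 5.8333
  S[Z,Z] = ((-3.8333)·(-3.8333) + (1.1667)·(1.1667) + (3.1667)·(3.1667) + (3.1667)·(3.1667) + (-2.8333)·(-2.8333) + (-0.8333)·(-0.8333)) / 5 = 44.8333/5 = 8.9667

S is symmetric (S[j,i] = S[i,j]). Assembling:

S = [[6.5667, -0.9667, -3.0333],
 [-0.9667, 7.7667, 5.8333],
 [-3.0333, 5.8333, 8.9667]]


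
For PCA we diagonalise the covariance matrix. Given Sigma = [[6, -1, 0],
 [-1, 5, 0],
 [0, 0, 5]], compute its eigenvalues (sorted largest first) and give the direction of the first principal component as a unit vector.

Step 1 — characteristic polynomial p(λ) = det(λI - Sigma) = λ³ - tr·λ² + c_1·λ - det, where tr = trace, c_1 = sum of the principal 2×2 minors, det = det(Sigma):
  tr = 6 + 5 + 5 = 16,
  c_1 = (6·5 - (-1)²) + (6·5 - (0)²) + (5·5 - (0)²) = 29 + 30 + 25 = 84,
  det = 6·(5·5 - (0)²) - (-1)·((-1)·5 - (0)·(0)) + (0)·((-1)·(0) - 5·(0)) = 6·(25) - (-1)·(-5) + (0)·(0) = 145.
  So p(λ) = λ³ - 16λ² + 84λ - 145.
Step 2 — look for an integer root (rational root theorem: any rational root is an integer divisor of 145). Testing λ = 5:
  p(5) = 125 - 400 + 420 - 145 = 0  ✓
  Dividing out (λ - 5): p(λ) = (λ - 5)(λ² - 11λ + 29).
Step 3 — remaining eigenvalues from the quadratic λ² - 11λ + 29 = 0:
  Δ = 11² - 4·29 = 121 - 116 = 5,  λ = (11 ± √5)/2 = (11 ± 2.2361)/2 ≈ 6.618 or 4.382.
  Sorted: λ_1 = 6.618,  λ_2 = 5,  λ_3 = 4.382  (check: sum = 16 = tr ✓).

Step 4 — unit eigenvector for λ_1 ≈ 6.618: v spans the null space of (Sigma - λ_1 I), whose rows are
  r_1 = (-0.618, -1, 0),  r_2 = (-1, -1.618, 0),  r_3 = (0, 0, -1.618).
  v is orthogonal to every row, so take v ∝ r_1 × r_3 = ((-1)·(-1.618) - (0)·(0), (0)·(0) - (-0.618)·(-1.618), (-0.618)·(0) - (-1)·(0)) ≈ (1.618, -1, 0).
  Let u = (1.618, -1, 0).
  ||u|| = √((1.618)² + (-1)² + (0)²) = √(3.618) ≈ 1.9021,  v_1 = u/||u|| ≈ (0.8507, -0.5257, 0) (||v_1|| = 1).

λ_1 = 6.618,  λ_2 = 5,  λ_3 = 4.382;  v_1 ≈ (0.8507, -0.5257, 0)


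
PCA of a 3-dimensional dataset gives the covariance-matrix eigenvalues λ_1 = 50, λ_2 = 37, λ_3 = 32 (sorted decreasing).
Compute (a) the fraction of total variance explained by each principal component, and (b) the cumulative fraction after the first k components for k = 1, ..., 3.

Step 1 — total variance = trace(Sigma) = Σ λ_i = 50 + 37 + 32 = 119.

Step 2 — fraction explained by component i = λ_i / Σ λ:
  PC1: 50/119 = 0.4202
  PC2: 37/119 = 0.3109
  PC3: 32/119 = 0.2689

Step 3 — cumulative fraction after k components = (λ_1 + ... + λ_k) / Σ λ:
  k = 1: 50/119 = 0.4202
  k = 2: (50 + 37)/119 = 87/119 = 0.7311
  k = 3: (50 + 37 + 32)/119 = 119/119 = 1

Summary (fraction, with percent):

explained: PC1 0.4202 (42.02%), PC2 0.3109 (31.09%), PC3 0.2689 (26.89%);  cumulative: 0.4202, 0.7311, 1


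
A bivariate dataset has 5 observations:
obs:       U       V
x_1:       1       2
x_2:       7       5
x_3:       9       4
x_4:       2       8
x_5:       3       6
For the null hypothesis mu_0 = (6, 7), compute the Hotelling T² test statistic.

Step 1 — sample mean vector:
  mean(U) = (1 + 7 + 9 + 2 + 3) / 5 = 22/5 = 4.4
  mean(V) = (2 + 5 + 4 + 8 + 6) / 5 = 25/5 = 5
  x̄ = (4.4, 5),  deviation x̄ - mu_0 = (4.4, 5) - (6, 7) = (-1.6, -2).

Step 2 — sample covariance matrix, S[i,j] = (1/(n-1)) · Σ_k (x_{k,i} - mean_i) · (x_{k,j} - mean_j), divisor n-1 = 4:
  S[U,U] = ((-3.4)·(-3.4) + (2.6)·(2.6) + (4.6)·(4.6) + (-2.4)·(-2.4) + (-1.4)·(-1.4)) / 4 = 47.2/4 = 11.8
  S[U,V] = ((-3.4)·(-3) + (2.6)·(0) + (4.6)·(-1) + (-2.4)·(3) + (-1.4)·(1)) / 4 = -3/4 = -0.75
  S[V,V] = ((-3)·(-3) + (0)·(0) + (-1)·(-1) + (3)·(3) + (1)·(1)) / 4 = 20/4 = 5
  S = [[11.8, -0.75],
 [-0.75, 5]].

Step 3 — invert S. det(S) = 11.8·5 - (-0.75)² = 58.4375.
  S^{-1} = (1/det) · [[d, -b], [-b, a]] = [[0.0856, 0.0128],
 [0.0128, 0.2019]].

Step 4 — quadratic form (x̄ - mu_0)^T · S^{-1} · (x̄ - mu_0):
  S^{-1} · (x̄ - mu_0) = (-0.1626, -0.4244),
  (x̄ - mu_0)^T · [...] = (-1.6)·(-0.1626) + (-2)·(-0.4244) = 1.1089.

Step 5 — scale by n: T² = 5 · 1.1089 = 5.5444.

T² ≈ 5.5444


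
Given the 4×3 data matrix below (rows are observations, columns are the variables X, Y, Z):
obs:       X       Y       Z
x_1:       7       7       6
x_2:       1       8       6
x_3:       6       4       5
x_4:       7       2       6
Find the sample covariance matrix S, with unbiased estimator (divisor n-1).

Step 1 — column means:
  mean(X) = (7 + 1 + 6 + 7) / 4 = 21/4 = 5.25
  mean(Y) = (7 + 8 + 4 + 2) / 4 = 21/4 = 5.25
  mean(Z) = (6 + 6 + 5 + 6) / 4 = 23/4 = 5.75

Step 2 — sample covariance S[i,j] = (1/(n-1)) · Σ_k (x_{k,i} - mean_i) · (x_{k,j} - mean_j), with n-1 = 3.
  S[X,X] = ((1.75)·(1.75) + (-4.25)·(-4.25) + (0.75)·(0.75) + (1.75)·(1.75)) / 3 = 24.75/3 = 8.25
  S[X,Y] = ((1.75)·(1.75) + (-4.25)·(2.75) + (0.75)·(-1.25) + (1.75)·(-3.25)) / 3 = -15.25/3 = -5.0833
  S[X,Z] = ((1.75)·(0.25) + (-4.25)·(0.25) + (0.75)·(-0.75) + (1.75)·(0.25)) / 3 = -0.75/3 = -0.25
  S[Y,Y] = ((1.75)·(1.75) + (2.75)·(2.75) + (-1.25)·(-1.25) + (-3.25)·(-3.25)) / 3 = 22.75/3 = 7.5833
  S[Y,Z] = ((1.75)·(0.25) + (2.75)·(0.25) + (-1.25)·(-0.75) + (-3.25)·(0.25)) / 3 = 1.25/3 = 0.4167
  S[Z,Z] = ((0.25)·(0.25) + (0.25)·(0.25) + (-0.75)·(-0.75) + (0.25)·(0.25)) / 3 = 0.75/3 = 0.25

S is symmetric (S[j,i] = S[i,j]). Assembling:

S = [[8.25, -5.0833, -0.25],
 [-5.0833, 7.5833, 0.4167],
 [-0.25, 0.4167, 0.25]]


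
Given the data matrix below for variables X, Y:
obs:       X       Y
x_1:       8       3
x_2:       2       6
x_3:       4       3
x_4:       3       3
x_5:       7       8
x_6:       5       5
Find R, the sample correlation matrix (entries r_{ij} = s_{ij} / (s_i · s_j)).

Step 1 — column means:
  mean(X) = (8 + 2 + 4 + 3 + 7 + 5) / 6 = 29/6 = 4.8333
  mean(Y) = (3 + 6 + 3 + 3 + 8 + 5) / 6 = 28/6 = 4.6667

Step 2 — sample variances and covariances s[i,j] = (1/(n-1)) · Σ_k (x_{k,i} - mean_i) · (x_{k,j} - mean_j), with n-1 = 5:
  s[X,X] = ((3.1667)·(3.1667) + (-2.8333)·(-2.8333) + (-0.8333)·(-0.8333) + (-1.8333)·(-1.8333) + (2.1667)·(2.1667) + (0.1667)·(0.1667)) / 5 = 26.8333/5 = 5.3667
  s[X,Y] = ((3.1667)·(-1.6667) + (-2.8333)·(1.3333) + (-0.8333)·(-1.6667) + (-1.8333)·(-1.6667) + (2.1667)·(3.3333) + (0.1667)·(0.3333)) / 5 = 2.6667/5 = 0.5333
  s[Y,Y] = ((-1.6667)·(-1.6667) + (1.3333)·(1.3333) + (-1.6667)·(-1.6667) + (-1.6667)·(-1.6667) + (3.3333)·(3.3333) + (0.3333)·(0.3333)) / 5 = 21.3333/5 = 4.2667
  Sample standard deviations s_i = √(s[i,i]):
  s(X) = √(5.3667) = 2.3166
  s(Y) = √(4.2667) = 2.0656

Step 3 — r_{ij} = s_{ij} / (s_i · s_j):
  r[X,X] = 1 (diagonal).
  r[X,Y] = 0.5333 / (2.3166 · 2.0656) = 0.5333 / 4.7852 = 0.1115
  r[Y,Y] = 1 (diagonal).

R is symmetric with unit diagonal. Assembling:

R = [[1, 0.1115],
 [0.1115, 1]]


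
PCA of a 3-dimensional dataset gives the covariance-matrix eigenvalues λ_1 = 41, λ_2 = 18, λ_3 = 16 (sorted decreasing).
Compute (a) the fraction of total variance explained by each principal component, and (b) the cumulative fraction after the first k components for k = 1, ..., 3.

Step 1 — total variance = trace(Sigma) = Σ λ_i = 41 + 18 + 16 = 75.

Step 2 — fraction explained by component i = λ_i / Σ λ:
  PC1: 41/75 = 0.5467
  PC2: 18/75 = 0.24
  PC3: 16/75 = 0.2133

Step 3 — cumulative fraction after k components = (λ_1 + ... + λ_k) / Σ λ:
  k = 1: 41/75 = 0.5467
  k = 2: (41 + 18)/75 = 59/75 = 0.7867
  k = 3: (41 + 18 + 16)/75 = 75/75 = 1

Summary (fraction, with percent):

explained: PC1 0.5467 (54.67%), PC2 0.24 (24%), PC3 0.2133 (21.33%);  cumulative: 0.5467, 0.7867, 1


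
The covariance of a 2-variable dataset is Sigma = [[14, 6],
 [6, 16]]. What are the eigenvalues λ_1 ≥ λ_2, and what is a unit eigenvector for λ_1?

Step 1 — characteristic polynomial of 2×2 Sigma:
  det(Sigma - λI) = λ² - trace · λ + det = 0.
  trace = 14 + 16 = 30, det = 14·16 - (6)² = 188.
Step 2 — discriminant:
  Δ = trace² - 4·det = 900 - 752 = 148.
Step 3 — eigenvalues:
  λ = (trace ± √Δ)/2 = (30 ± 12.1655)/2,
  λ_1 = 21.0828,  λ_2 = 8.9172.

Step 4 — unit eigenvector for λ_1: solve (Sigma - λ_1 I)v = 0. First row:
  (14 - 21.0828)·v_x + (6)·v_y = 0, i.e. (-7.0828)·v_x + (6)·v_y = 0,
  so v ∝ (b, λ_1 - a) = (6, 7.0828) = u.
  ||u|| = √((6)² + (7.0828)²) = √(86.1655) ≈ 9.2825,
  v_1 = u/||u|| ≈ (0.6464, 0.763) (||v_1|| = 1).

λ_1 = 21.0828,  λ_2 = 8.9172;  v_1 ≈ (0.6464, 0.763)


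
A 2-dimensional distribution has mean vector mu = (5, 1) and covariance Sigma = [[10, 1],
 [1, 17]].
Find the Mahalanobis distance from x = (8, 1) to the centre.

Step 1 — centre the observation: (x - mu) = (3, 0).

Step 2 — invert Sigma. det(Sigma) = 10·17 - (1)² = 169.
  Sigma^{-1} = (1/det) · [[d, -b], [-b, a]] = [[0.1006, -0.0059],
 [-0.0059, 0.0592]].

Step 3 — form the quadratic (x - mu)^T · Sigma^{-1} · (x - mu):
  Sigma^{-1} · (x - mu) = (0.3018, -0.0178).
  (x - mu)^T · [Sigma^{-1} · (x - mu)] = (3)·(0.3018) + (0)·(-0.0178) = 0.9053.

Step 4 — take square root: d = √(0.9053) ≈ 0.9515.

d(x, mu) = √(0.9053) ≈ 0.9515


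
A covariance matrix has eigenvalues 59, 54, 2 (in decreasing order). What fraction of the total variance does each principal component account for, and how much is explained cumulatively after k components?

Step 1 — total variance = trace(Sigma) = Σ λ_i = 59 + 54 + 2 = 115.

Step 2 — fraction explained by component i = λ_i / Σ λ:
  PC1: 59/115 = 0.513
  PC2: 54/115 = 0.4696
  PC3: 2/115 = 0.0174

Step 3 — cumulative fraction after k components = (λ_1 + ... + λ_k) / Σ λ:
  k = 1: 59/115 = 0.513
  k = 2: (59 + 54)/115 = 113/115 = 0.9826
  k = 3: (59 + 54 + 2)/115 = 115/115 = 1

Summary (fraction, with percent):

explained: PC1 0.513 (51.3%), PC2 0.4696 (46.96%), PC3 0.0174 (1.74%);  cumulative: 0.513, 0.9826, 1


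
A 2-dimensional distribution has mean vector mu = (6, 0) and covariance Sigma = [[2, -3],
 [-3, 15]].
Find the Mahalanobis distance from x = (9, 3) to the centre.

Step 1 — centre the observation: (x - mu) = (3, 3).

Step 2 — invert Sigma. det(Sigma) = 2·15 - (-3)² = 21.
  Sigma^{-1} = (1/det) · [[d, -b], [-b, a]] = [[0.7143, 0.1429],
 [0.1429, 0.0952]].

Step 3 — form the quadratic (x - mu)^T · Sigma^{-1} · (x - mu):
  Sigma^{-1} · (x - mu) = (2.5714, 0.7143).
  (x - mu)^T · [Sigma^{-1} · (x - mu)] = (3)·(2.5714) + (3)·(0.7143) = 9.8571.

Step 4 — take square root: d = √(9.8571) ≈ 3.1396.

d(x, mu) = √(9.8571) ≈ 3.1396


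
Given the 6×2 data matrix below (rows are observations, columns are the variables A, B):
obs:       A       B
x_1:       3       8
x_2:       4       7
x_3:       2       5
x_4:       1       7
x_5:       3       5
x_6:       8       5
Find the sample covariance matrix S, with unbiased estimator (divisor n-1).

Step 1 — column means:
  mean(A) = (3 + 4 + 2 + 1 + 3 + 8) / 6 = 21/6 = 3.5
  mean(B) = (8 + 7 + 5 + 7 + 5 + 5) / 6 = 37/6 = 6.1667

Step 2 — sample covariance S[i,j] = (1/(n-1)) · Σ_k (x_{k,i} - mean_i) · (x_{k,j} - mean_j), with n-1 = 5.
  S[A,A] = ((-0.5)·(-0.5) + (0.5)·(0.5) + (-1.5)·(-1.5) + (-2.5)·(-2.5) + (-0.5)·(-0.5) + (4.5)·(4.5)) / 5 = 29.5/5 = 5.9
  S[A,B] = ((-0.5)·(1.8333) + (0.5)·(0.8333) + (-1.5)·(-1.1667) + (-2.5)·(0.8333) + (-0.5)·(-1.1667) + (4.5)·(-1.1667)) / 5 = -5.5/5 = -1.1
  S[B,B] = ((1.8333)·(1.8333) + (0.8333)·(0.8333) + (-1.1667)·(-1.1667) + (0.8333)·(0.8333) + (-1.1667)·(-1.1667) + (-1.1667)·(-1.1667)) / 5 = 8.8333/5 = 1.7667

S is symmetric (S[j,i] = S[i,j]). Assembling:

S = [[5.9, -1.1],
 [-1.1, 1.7667]]


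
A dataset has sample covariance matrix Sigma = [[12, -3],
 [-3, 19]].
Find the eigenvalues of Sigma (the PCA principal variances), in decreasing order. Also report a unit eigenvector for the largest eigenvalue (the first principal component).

Step 1 — characteristic polynomial of 2×2 Sigma:
  det(Sigma - λI) = λ² - trace · λ + det = 0.
  trace = 12 + 19 = 31, det = 12·19 - (-3)² = 219.
Step 2 — discriminant:
  Δ = trace² - 4·det = 961 - 876 = 85.
Step 3 — eigenvalues:
  λ = (trace ± √Δ)/2 = (31 ± 9.2195)/2,
  λ_1 = 20.1098,  λ_2 = 10.8902.

Step 4 — unit eigenvector for λ_1: solve (Sigma - λ_1 I)v = 0. First row:
  (12 - 20.1098)·v_x + (-3)·v_y = 0, i.e. (-8.1098)·v_x + (-3)·v_y = 0,
  so v ∝ (b, λ_1 - a) = (-3, 8.1098); multiply by -1 so the first entry is positive: u = (3, -8.1098).
  ||u|| = √((3)² + (-8.1098)²) = √(74.7684) ≈ 8.6469,
  v_1 = u/||u|| ≈ (0.3469, -0.9379) (||v_1|| = 1).

λ_1 = 20.1098,  λ_2 = 10.8902;  v_1 ≈ (0.3469, -0.9379)


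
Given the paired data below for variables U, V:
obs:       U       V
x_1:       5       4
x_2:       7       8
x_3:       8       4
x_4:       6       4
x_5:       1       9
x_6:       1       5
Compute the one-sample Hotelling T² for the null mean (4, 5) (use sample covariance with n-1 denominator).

Step 1 — sample mean vector:
  mean(U) = (5 + 7 + 8 + 6 + 1 + 1) / 6 = 28/6 = 4.6667
  mean(V) = (4 + 8 + 4 + 4 + 9 + 5) / 6 = 34/6 = 5.6667
  x̄ = (4.6667, 5.6667),  deviation x̄ - mu_0 = (4.6667, 5.6667) - (4, 5) = (0.6667, 0.6667).

Step 2 — sample covariance matrix, S[i,j] = (1/(n-1)) · Σ_k (x_{k,i} - mean_i) · (x_{k,j} - mean_j), divisor n-1 = 5:
  S[U,U] = ((0.3333)·(0.3333) + (2.3333)·(2.3333) + (3.3333)·(3.3333) + (1.3333)·(1.3333) + (-3.6667)·(-3.6667) + (-3.6667)·(-3.6667)) / 5 = 45.3333/5 = 9.0667
  S[U,V] = ((0.3333)·(-1.6667) + (2.3333)·(2.3333) + (3.3333)·(-1.6667) + (1.3333)·(-1.6667) + (-3.6667)·(3.3333) + (-3.6667)·(-0.6667)) / 5 = -12.6667/5 = -2.5333
  S[V,V] = ((-1.6667)·(-1.6667) + (2.3333)·(2.3333) + (-1.6667)·(-1.6667) + (-1.6667)·(-1.6667) + (3.3333)·(3.3333) + (-0.6667)·(-0.6667)) / 5 = 25.3333/5 = 5.0667
  S = [[9.0667, -2.5333],
 [-2.5333, 5.0667]].

Step 3 — invert S. det(S) = 9.0667·5.0667 - (-2.5333)² = 39.52.
  S^{-1} = (1/det) · [[d, -b], [-b, a]] = [[0.1282, 0.0641],
 [0.0641, 0.2294]].

Step 4 — quadratic form (x̄ - mu_0)^T · S^{-1} · (x̄ - mu_0):
  S^{-1} · (x̄ - mu_0) = (0.1282, 0.1957),
  (x̄ - mu_0)^T · [...] = (0.6667)·(0.1282) + (0.6667)·(0.1957) = 0.2159.

Step 5 — scale by n: T² = 6 · 0.2159 = 1.2955.

T² ≈ 1.2955


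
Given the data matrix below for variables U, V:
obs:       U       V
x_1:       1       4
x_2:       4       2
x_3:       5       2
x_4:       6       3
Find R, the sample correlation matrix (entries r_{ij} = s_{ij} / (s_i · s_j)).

Step 1 — column means:
  mean(U) = (1 + 4 + 5 + 6) / 4 = 16/4 = 4
  mean(V) = (4 + 2 + 2 + 3) / 4 = 11/4 = 2.75

Step 2 — sample variances and covariances s[i,j] = (1/(n-1)) · Σ_k (x_{k,i} - mean_i) · (x_{k,j} - mean_j), with n-1 = 3:
  s[U,U] = ((-3)·(-3) + (0)·(0) + (1)·(1) + (2)·(2)) / 3 = 14/3 = 4.6667
  s[U,V] = ((-3)·(1.25) + (0)·(-0.75) + (1)·(-0.75) + (2)·(0.25)) / 3 = -4/3 = -1.3333
  s[V,V] = ((1.25)·(1.25) + (-0.75)·(-0.75) + (-0.75)·(-0.75) + (0.25)·(0.25)) / 3 = 2.75/3 = 0.9167
  Sample standard deviations s_i = √(s[i,i]):
  s(U) = √(4.6667) = 2.1602
  s(V) = √(0.9167) = 0.9574

Step 3 — r_{ij} = s_{ij} / (s_i · s_j):
  r[U,U] = 1 (diagonal).
  r[U,V] = -1.3333 / (2.1602 · 0.9574) = -1.3333 / 2.0683 = -0.6447
  r[V,V] = 1 (diagonal).

R is symmetric with unit diagonal. Assembling:

R = [[1, -0.6447],
 [-0.6447, 1]]


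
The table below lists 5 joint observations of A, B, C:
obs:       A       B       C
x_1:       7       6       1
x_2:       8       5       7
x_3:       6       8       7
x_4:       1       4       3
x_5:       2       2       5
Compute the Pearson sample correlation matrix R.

Step 1 — column means:
  mean(A) = (7 + 8 + 6 + 1 + 2) / 5 = 24/5 = 4.8
  mean(B) = (6 + 5 + 8 + 4 + 2) / 5 = 25/5 = 5
  mean(C) = (1 + 7 + 7 + 3 + 5) / 5 = 23/5 = 4.6

Step 2 — sample variances and covariances s[i,j] = (1/(n-1)) · Σ_k (x_{k,i} - mean_i) · (x_{k,j} - mean_j), with n-1 = 4:
  s[A,A] = ((2.2)·(2.2) + (3.2)·(3.2) + (1.2)·(1.2) + (-3.8)·(-3.8) + (-2.8)·(-2.8)) / 4 = 38.8/4 = 9.7
  s[A,B] = ((2.2)·(1) + (3.2)·(0) + (1.2)·(3) + (-3.8)·(-1) + (-2.8)·(-3)) / 4 = 18/4 = 4.5
  s[A,C] = ((2.2)·(-3.6) + (3.2)·(2.4) + (1.2)·(2.4) + (-3.8)·(-1.6) + (-2.8)·(0.4)) / 4 = 7.6/4 = 1.9
  s[B,B] = ((1)·(1) + (0)·(0) + (3)·(3) + (-1)·(-1) + (-3)·(-3)) / 4 = 20/4 = 5
  s[B,C] = ((1)·(-3.6) + (0)·(2.4) + (3)·(2.4) + (-1)·(-1.6) + (-3)·(0.4)) / 4 = 4/4 = 1
  s[C,C] = ((-3.6)·(-3.6) + (2.4)·(2.4) + (2.4)·(2.4) + (-1.6)·(-1.6) + (0.4)·(0.4)) / 4 = 27.2/4 = 6.8
  Sample standard deviations s_i = √(s[i,i]):
  s(A) = √(9.7) = 3.1145
  s(B) = √(5) = 2.2361
  s(C) = √(6.8) = 2.6077

Step 3 — r_{ij} = s_{ij} / (s_i · s_j):
  r[A,A] = 1 (diagonal).
  r[A,B] = 4.5 / (3.1145 · 2.2361) = 4.5 / 6.9642 = 0.6462
  r[A,C] = 1.9 / (3.1145 · 2.6077) = 1.9 / 8.1216 = 0.2339
  r[B,B] = 1 (diagonal).
  r[B,C] = 1 / (2.2361 · 2.6077) = 1 / 5.831 = 0.1715
  r[C,C] = 1 (diagonal).

R is symmetric with unit diagonal. Assembling:

R = [[1, 0.6462, 0.2339],
 [0.6462, 1, 0.1715],
 [0.2339, 0.1715, 1]]
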